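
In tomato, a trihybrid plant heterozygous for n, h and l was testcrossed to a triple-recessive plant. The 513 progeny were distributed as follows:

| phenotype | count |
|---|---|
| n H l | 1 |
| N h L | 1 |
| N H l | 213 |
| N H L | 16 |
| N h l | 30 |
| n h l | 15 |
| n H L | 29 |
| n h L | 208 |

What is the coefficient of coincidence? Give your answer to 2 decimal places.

0.51

The two most frequent reciprocal classes, n h L and N H l, are the parental types, so the F1 was n h L / N H l.
The two rarest classes, N h L and n H l, are the double crossovers. Comparing them with the parentals, only the n allele has switched, so n is the middle locus and the order is h – n – l.
h–n: (59 + 2)/513 = 0.1189; n–l: (31 + 2)/513 = 0.0643.
Expected DCO frequency = 0.1189 × 0.0643 ≈ 0.00765; observed = 2/513 ≈ 0.00390.
Coefficient of coincidence = 0.00390/0.00765 ≈ 0.51.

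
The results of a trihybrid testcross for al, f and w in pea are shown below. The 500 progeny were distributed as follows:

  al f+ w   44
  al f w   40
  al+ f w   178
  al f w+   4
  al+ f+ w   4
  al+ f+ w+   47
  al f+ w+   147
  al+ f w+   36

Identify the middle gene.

f

The two most frequent reciprocal classes, al f+ w+ and al+ f w, are the parental types, so the F1 was al f+ w+ / al+ f w.
The two rarest classes, al f w+ and al+ f+ w, are the double crossovers. Comparing them with the parentals, only the f allele has switched, so f is the middle locus and the order is al – f – w.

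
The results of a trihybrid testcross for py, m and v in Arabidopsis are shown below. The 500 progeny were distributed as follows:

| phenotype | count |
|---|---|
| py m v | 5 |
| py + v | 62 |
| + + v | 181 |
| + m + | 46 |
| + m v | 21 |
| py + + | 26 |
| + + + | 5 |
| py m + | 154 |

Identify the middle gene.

v

The two most frequent reciprocal classes, py m + and + + v, are the parental types, so the F1 was py m + / + + v.
The two rarest classes, py m v and + + +, are the double crossovers. Comparing them with the parentals, only the v allele has switched, so v is the middle locus and the order is py – v – m.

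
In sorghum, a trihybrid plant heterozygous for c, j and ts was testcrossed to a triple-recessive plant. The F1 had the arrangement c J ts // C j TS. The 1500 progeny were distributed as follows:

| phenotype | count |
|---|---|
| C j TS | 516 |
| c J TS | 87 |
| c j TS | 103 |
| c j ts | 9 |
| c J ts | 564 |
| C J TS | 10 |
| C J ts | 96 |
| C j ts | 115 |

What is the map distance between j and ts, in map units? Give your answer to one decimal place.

14.7 map units

The two rarest classes, c j ts and C J TS, are the double crossovers. Comparing them with the parentals, only the j allele has switched, so j is the middle locus and the order is ts – j – c.
Crossovers in the ts–j interval produce the single-crossover classes c J TS and C j ts (87 + 115 = 202) plus the double crossovers (19).
RF(ts–j) = (202 + 19) / 1500 = 221/1500 = 0.1473 → 14.7 map units.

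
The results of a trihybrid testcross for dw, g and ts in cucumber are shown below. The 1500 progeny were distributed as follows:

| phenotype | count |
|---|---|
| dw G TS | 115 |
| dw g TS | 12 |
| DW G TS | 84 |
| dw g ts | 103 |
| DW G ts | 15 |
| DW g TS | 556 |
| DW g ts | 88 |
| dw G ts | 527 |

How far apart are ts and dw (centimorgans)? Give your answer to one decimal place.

15.3 centimorgans

The two most frequent reciprocal classes, dw G ts and DW g TS, are the parental types, so the F1 was dw G ts / DW g TS.
The two rarest classes, DW G ts and dw g TS, are the double crossovers. Comparing them with the parentals, only the dw allele has switched, so dw is the middle locus and the order is ts – dw – g.
Crossovers in the ts–dw interval produce the single-crossover classes dw G TS and DW g ts (115 + 88 = 203) plus the double crossovers (27).
RF(ts–dw) = (203 + 27) / 1500 = 230/1500 = 0.1533 → 15.3 centimorgans.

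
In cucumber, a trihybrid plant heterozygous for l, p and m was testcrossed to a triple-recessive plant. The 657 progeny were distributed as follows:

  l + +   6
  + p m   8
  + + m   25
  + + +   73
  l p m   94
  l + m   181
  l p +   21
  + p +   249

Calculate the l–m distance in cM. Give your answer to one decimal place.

The two most frequent reciprocal classes, + p + and l + m, are the parental types, so the F1 was + p + / l + m.
The two rarest classes, + p m and l + +, are the double crossovers. Comparing them with the parentals, only the m allele has switched, so m is the middle locus and the order is l – m – p.
Crossovers in the l–m interval produce the single-crossover classes l p + and + + m (21 + 25 = 46) plus the double crossovers (14).
RF(l–m) = (46 + 14) / 657 = 60/657 = 0.0913 → 9.1 cM.

9.1 cM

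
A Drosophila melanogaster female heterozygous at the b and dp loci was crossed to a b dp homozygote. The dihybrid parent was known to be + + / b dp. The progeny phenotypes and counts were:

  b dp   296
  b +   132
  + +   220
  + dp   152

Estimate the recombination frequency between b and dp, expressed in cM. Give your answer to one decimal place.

The recombinant classes are + dp and b +: 152 + 132 = 284.
Recombination frequency = 284/800 = 0.3550 ≈ 35.5%, i.e. 35.5 cM.

35.5 cM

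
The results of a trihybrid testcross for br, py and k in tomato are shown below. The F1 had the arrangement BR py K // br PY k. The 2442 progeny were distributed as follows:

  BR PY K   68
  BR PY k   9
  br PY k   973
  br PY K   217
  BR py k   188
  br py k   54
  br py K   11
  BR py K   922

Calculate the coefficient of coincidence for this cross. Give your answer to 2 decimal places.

The two rarest classes, br py K and BR PY k, are the double crossovers. Comparing them with the parentals, only the br allele has switched, so br is the middle locus and the order is k – br – py.
k–br: (405 + 20)/2442 = 0.1740; br–py: (122 + 20)/2442 = 0.0581.
Expected DCO frequency = 0.1740 × 0.0581 ≈ 0.01011; observed = 20/2442 ≈ 0.00819.
Coefficient of coincidence = 0.00819/0.01011 ≈ 0.81.

0.81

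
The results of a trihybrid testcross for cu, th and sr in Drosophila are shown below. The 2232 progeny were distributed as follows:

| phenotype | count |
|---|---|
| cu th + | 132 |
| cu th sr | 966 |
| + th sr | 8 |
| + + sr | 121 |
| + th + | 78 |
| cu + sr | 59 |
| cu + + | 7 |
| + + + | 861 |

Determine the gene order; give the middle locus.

cu

The two most frequent reciprocal classes, cu th sr and + + +, are the parental types, so the F1 was cu th sr / + + +.
The two rarest classes, + th sr and cu + +, are the double crossovers. Comparing them with the parentals, only the cu allele has switched, so cu is the middle locus and the order is sr – cu – th.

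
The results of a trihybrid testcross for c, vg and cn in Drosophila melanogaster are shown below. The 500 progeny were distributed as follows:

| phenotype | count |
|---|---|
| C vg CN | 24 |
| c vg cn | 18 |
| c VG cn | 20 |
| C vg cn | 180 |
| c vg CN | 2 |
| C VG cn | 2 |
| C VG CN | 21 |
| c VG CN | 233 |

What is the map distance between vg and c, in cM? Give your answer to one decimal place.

The two most frequent reciprocal classes, c VG CN and C vg cn, are the parental types, so the F1 was c VG CN / C vg cn.
The two rarest classes, c vg CN and C VG cn, are the double crossovers. Comparing them with the parentals, only the vg allele has switched, so vg is the middle locus and the order is c – vg – cn.
Crossovers in the c–vg interval produce the single-crossover classes C VG CN and c vg cn (21 + 18 = 39) plus the double crossovers (4).
RF(c–vg) = (39 + 4) / 500 = 43/500 = 0.0860 → 8.6 cM.

8.6 cM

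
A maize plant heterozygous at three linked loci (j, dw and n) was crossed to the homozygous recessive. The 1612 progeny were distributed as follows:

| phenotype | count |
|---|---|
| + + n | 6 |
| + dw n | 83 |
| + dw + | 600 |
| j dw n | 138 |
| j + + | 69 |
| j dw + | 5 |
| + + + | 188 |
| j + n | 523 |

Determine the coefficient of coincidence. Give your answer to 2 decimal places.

0.32

The two most frequent reciprocal classes, j + n and + dw +, are the parental types, so the F1 was j + n / + dw +.
The two rarest classes, + + n and j dw +, are the double crossovers. Comparing them with the parentals, only the j allele has switched, so j is the middle locus and the order is n – j – dw.
n–j: (152 + 11)/1612 = 0.1011; j–dw: (326 + 11)/1612 = 0.2091.
Expected DCO frequency = 0.1011 × 0.2091 ≈ 0.02114; observed = 11/1612 ≈ 0.00682.
Coefficient of coincidence = 0.00682/0.02114 ≈ 0.32.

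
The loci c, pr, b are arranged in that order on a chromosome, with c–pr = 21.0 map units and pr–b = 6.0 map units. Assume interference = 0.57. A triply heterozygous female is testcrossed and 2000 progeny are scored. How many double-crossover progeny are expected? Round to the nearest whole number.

Map distances give recombination frequencies of 0.210 and 0.060 for the two intervals.
With interference 0.57 (so coincidence = 0.43), expected double-crossover frequency = 0.210 × 0.060 × 0.43 = 0.00542.
Expected number = 0.00542 × 2000 = 10.84 ≈ 11.

11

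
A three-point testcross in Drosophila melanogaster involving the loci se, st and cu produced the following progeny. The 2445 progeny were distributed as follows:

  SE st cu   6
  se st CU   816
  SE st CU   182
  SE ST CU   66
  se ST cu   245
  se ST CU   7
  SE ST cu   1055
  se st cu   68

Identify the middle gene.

st

The two most frequent reciprocal classes, se st CU and SE ST cu, are the parental types, so the F1 was se st CU / SE ST cu.
The two rarest classes, se ST CU and SE st cu, are the double crossovers. Comparing them with the parentals, only the st allele has switched, so st is the middle locus and the order is se – st – cu.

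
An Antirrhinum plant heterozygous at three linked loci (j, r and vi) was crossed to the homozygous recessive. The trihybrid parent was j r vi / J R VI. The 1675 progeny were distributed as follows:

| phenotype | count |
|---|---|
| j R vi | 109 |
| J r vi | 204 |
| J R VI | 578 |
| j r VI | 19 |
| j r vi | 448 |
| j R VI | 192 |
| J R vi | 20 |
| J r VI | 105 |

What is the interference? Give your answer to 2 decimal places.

0.41

The two rarest classes, j r VI and J R vi, are the double crossovers. Comparing them with the parentals, only the vi allele has switched, so vi is the middle locus and the order is j – vi – r.
j–vi: (396 + 39)/1675 = 0.2597; vi–r: (214 + 39)/1675 = 0.1510.
Expected DCO frequency = 0.2597 × 0.1510 ≈ 0.03921; observed = 39/1675 ≈ 0.02328.
Coefficient of coincidence = 0.02328/0.03921 ≈ 0.59; interference = 1 − 0.59 = 0.41.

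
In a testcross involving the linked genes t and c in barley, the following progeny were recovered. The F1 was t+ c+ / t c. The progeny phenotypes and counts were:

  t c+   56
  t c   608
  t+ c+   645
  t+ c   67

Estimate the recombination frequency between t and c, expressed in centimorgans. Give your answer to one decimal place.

The recombinant classes are t+ c and t c+: 67 + 56 = 123.
Recombination frequency = 123/1376 = 0.0894 ≈ 8.9%, i.e. 8.9 centimorgans.

8.9 centimorgans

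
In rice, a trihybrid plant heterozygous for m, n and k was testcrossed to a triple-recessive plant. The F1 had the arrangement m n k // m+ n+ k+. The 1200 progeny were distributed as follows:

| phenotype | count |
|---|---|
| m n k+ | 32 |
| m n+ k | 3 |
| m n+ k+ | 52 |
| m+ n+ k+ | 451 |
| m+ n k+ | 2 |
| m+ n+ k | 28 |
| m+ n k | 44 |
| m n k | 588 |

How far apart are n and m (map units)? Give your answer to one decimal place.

The two rarest classes, m n+ k and m+ n k+, are the double crossovers. Comparing them with the parentals, only the n allele has switched, so n is the middle locus and the order is m – n – k.
Crossovers in the m–n interval produce the single-crossover classes m+ n k and m n+ k+ (44 + 52 = 96) plus the double crossovers (5).
RF(m–n) = (96 + 5) / 1200 = 101/1200 = 0.0842 → 8.4 map units.

8.4 map units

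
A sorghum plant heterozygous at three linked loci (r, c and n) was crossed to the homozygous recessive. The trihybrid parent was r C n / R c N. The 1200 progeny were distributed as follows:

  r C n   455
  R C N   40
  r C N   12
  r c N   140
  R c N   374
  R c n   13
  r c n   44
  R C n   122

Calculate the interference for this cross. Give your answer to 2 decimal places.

The two rarest classes, r C N and R c n, are the double crossovers. Comparing them with the parentals, only the n allele has switched, so n is the middle locus and the order is c – n – r.
c–n: (84 + 25)/1200 = 0.0908; n–r: (262 + 25)/1200 = 0.2392.
Expected DCO frequency = 0.0908 × 0.2392 ≈ 0.02172; observed = 25/1200 ≈ 0.02083.
Coefficient of coincidence = 0.02083/0.02172 ≈ 0.96; interference = 1 − 0.96 = 0.04.

0.04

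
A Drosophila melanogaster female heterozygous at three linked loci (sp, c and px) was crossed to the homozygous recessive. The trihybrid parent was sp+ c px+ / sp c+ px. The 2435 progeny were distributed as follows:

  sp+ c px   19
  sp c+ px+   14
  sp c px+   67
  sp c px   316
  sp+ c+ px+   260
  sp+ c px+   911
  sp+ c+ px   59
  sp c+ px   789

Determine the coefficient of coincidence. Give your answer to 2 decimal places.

The two rarest classes, sp+ c px and sp c+ px+, are the double crossovers. Comparing them with the parentals, only the px allele has switched, so px is the middle locus and the order is c – px – sp.
c–px: (576 + 33)/2435 = 0.2501; px–sp: (126 + 33)/2435 = 0.0653.
Expected DCO frequency = 0.2501 × 0.0653 ≈ 0.01633; observed = 33/2435 ≈ 0.01355.
Coefficient of coincidence = 0.01355/0.01633 ≈ 0.83.

0.83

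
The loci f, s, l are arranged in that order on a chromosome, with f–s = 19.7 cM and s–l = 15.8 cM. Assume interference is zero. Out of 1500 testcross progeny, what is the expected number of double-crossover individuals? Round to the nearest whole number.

Map distances give recombination frequencies of 0.197 and 0.158 for the two intervals.
With no interference, expected double-crossover frequency = 0.197 × 0.158 = 0.03113.
Expected number = 0.03113 × 1500 = 46.69 ≈ 47.

47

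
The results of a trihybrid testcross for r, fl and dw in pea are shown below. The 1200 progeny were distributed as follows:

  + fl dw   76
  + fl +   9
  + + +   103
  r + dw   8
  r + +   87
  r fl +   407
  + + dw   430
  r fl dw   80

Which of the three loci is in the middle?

The two most frequent reciprocal classes, + + dw and r fl +, are the parental types, so the F1 was + + dw / r fl +.
The two rarest classes, r + dw and + fl +, are the double crossovers. Comparing them with the parentals, only the r allele has switched, so r is the middle locus and the order is dw – r – fl.

r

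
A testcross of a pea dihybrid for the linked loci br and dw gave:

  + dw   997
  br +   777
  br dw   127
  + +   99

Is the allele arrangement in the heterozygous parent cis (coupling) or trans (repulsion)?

The two most frequent classes are + dw (997) and br + (777); these are the parental (non-recombinant) types.
So the F1 carried + dw on one chromosome and br + on the other — the recessive alleles are on opposite chromosomes (trans / repulsion).

trans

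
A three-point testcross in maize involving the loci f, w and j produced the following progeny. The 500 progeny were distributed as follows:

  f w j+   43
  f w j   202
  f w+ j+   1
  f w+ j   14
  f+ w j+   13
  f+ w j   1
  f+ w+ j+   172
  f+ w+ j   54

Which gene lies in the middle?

The two most frequent reciprocal classes, f w j and f+ w+ j+, are the parental types, so the F1 was f w j / f+ w+ j+.
The two rarest classes, f+ w j and f w+ j+, are the double crossovers. Comparing them with the parentals, only the f allele has switched, so f is the middle locus and the order is j – f – w.

f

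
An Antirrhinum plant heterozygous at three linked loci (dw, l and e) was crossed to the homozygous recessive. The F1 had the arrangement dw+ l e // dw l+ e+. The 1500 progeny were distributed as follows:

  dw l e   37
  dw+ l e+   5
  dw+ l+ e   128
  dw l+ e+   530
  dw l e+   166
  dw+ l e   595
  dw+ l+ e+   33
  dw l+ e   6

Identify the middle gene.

The two rarest classes, dw+ l e+ and dw l+ e, are the double crossovers. Comparing them with the parentals, only the e allele has switched, so e is the middle locus and the order is dw – e – l.

e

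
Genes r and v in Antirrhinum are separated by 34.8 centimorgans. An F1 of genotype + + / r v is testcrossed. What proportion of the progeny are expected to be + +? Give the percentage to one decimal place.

A map distance of 34.8 centimorgans corresponds to a recombination frequency of 0.348.
The F1 is + + / r v, so + + is a parental gamete class with expected frequency (1 − r)/2 = 0.652/2 = 0.3260.
That is 0.3260 = 32.6% of the progeny.

32.6%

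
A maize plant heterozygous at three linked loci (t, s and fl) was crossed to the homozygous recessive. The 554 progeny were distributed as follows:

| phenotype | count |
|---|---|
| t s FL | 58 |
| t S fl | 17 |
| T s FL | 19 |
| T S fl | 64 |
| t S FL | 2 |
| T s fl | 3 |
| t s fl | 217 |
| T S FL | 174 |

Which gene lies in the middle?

The two most frequent reciprocal classes, T S FL and t s fl, are the parental types, so the F1 was T S FL / t s fl.
The two rarest classes, t S FL and T s fl, are the double crossovers. Comparing them with the parentals, only the t allele has switched, so t is the middle locus and the order is s – t – fl.

t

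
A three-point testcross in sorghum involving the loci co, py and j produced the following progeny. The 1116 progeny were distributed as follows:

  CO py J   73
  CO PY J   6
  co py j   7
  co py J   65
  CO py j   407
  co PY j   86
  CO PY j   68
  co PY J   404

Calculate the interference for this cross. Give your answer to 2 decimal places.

The two most frequent reciprocal classes, co PY J and CO py j, are the parental types, so the F1 was co PY J / CO py j.
The two rarest classes, CO PY J and co py j, are the double crossovers. Comparing them with the parentals, only the co allele has switched, so co is the middle locus and the order is py – co – j.
py–co: (133 + 13)/1116 = 0.1308; co–j: (159 + 13)/1116 = 0.1541.
Expected DCO frequency = 0.1308 × 0.1541 ≈ 0.02016; observed = 13/1116 ≈ 0.01165.
Coefficient of coincidence = 0.01165/0.02016 ≈ 0.58; interference = 1 − 0.58 = 0.42.

0.42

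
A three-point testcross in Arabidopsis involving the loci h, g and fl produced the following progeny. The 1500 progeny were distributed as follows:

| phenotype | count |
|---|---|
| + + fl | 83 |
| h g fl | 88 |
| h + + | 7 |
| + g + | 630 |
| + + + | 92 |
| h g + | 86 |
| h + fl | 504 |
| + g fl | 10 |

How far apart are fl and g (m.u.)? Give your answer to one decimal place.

The two most frequent reciprocal classes, + g + and h + fl, are the parental types, so the F1 was + g + / h + fl.
The two rarest classes, + g fl and h + +, are the double crossovers. Comparing them with the parentals, only the fl allele has switched, so fl is the middle locus and the order is h – fl – g.
Crossovers in the fl–g interval produce the single-crossover classes + + + and h g fl (92 + 88 = 180) plus the double crossovers (17).
RF(fl–g) = (180 + 17) / 1500 = 197/1500 = 0.1313 → 13.1 m.u.

13.1 m.u.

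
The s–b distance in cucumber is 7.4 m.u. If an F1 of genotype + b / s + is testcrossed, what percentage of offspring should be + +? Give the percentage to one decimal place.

3.7%

A map distance of 7.4 m.u. corresponds to a recombination frequency of 0.074.
The F1 is + b / s +, so + + is a recombinant gamete class with expected frequency r/2 = 0.074/2 = 0.0370.
That is 0.0370 = 3.7% of the progeny.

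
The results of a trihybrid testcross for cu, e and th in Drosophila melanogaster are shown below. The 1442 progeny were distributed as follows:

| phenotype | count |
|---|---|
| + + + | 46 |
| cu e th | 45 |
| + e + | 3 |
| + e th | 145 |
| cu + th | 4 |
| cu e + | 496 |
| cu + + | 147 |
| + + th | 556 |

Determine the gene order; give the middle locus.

cu

The two most frequent reciprocal classes, + + th and cu e +, are the parental types, so the F1 was + + th / cu e +.
The two rarest classes, cu + th and + e +, are the double crossovers. Comparing them with the parentals, only the cu allele has switched, so cu is the middle locus and the order is e – cu – th.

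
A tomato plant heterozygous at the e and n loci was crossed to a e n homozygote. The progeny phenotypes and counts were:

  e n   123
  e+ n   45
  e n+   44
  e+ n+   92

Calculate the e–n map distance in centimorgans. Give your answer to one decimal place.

29.3 centimorgans

The two most frequent classes, e+ n+ (92) and e n (123), are the parental types, so the F1 was e+ n+ / e n.
The recombinant classes are e+ n and e n+: 45 + 44 = 89.
Recombination frequency = 89/304 = 0.2928 ≈ 29.3%, i.e. 29.3 centimorgans.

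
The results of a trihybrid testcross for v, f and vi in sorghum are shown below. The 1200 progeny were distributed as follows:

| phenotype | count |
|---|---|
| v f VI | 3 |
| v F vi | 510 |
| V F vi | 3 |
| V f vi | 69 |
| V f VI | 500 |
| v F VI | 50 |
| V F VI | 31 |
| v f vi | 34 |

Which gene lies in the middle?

The two most frequent reciprocal classes, V f VI and v F vi, are the parental types, so the F1 was V f VI / v F vi.
The two rarest classes, v f VI and V F vi, are the double crossovers. Comparing them with the parentals, only the v allele has switched, so v is the middle locus and the order is f – v – vi.

v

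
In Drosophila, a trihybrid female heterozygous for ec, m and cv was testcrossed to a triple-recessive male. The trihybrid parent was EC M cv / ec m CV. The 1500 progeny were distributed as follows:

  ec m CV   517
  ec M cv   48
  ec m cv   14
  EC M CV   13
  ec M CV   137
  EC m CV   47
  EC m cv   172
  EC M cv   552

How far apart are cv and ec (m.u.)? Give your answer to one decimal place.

8.1 m.u.

The two rarest classes, EC M CV and ec m cv, are the double crossovers. Comparing them with the parentals, only the cv allele has switched, so cv is the middle locus and the order is m – cv – ec.
Crossovers in the cv–ec interval produce the single-crossover classes ec M cv and EC m CV (48 + 47 = 95) plus the double crossovers (27).
RF(cv–ec) = (95 + 27) / 1500 = 122/1500 = 0.0813 → 8.1 m.u.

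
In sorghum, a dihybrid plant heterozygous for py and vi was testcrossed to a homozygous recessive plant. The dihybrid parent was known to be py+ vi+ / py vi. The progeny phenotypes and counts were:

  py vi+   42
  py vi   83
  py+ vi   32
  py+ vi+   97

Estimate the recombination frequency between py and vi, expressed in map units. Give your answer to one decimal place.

29.1 map units

The recombinant classes are py+ vi and py vi+: 32 + 42 = 74.
Recombination frequency = 74/254 = 0.2913 ≈ 29.1%, i.e. 29.1 map units.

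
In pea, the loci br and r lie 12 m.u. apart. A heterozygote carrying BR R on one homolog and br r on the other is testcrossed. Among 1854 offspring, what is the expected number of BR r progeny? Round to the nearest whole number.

111

A map distance of 12 m.u. corresponds to a recombination frequency of 0.120.
The F1 is BR R / br r, so BR r is a recombinant gamete class with expected frequency r/2 = 0.120/2 = 0.0600.
Expected number = 0.0600 × 1854 = 111.24 ≈ 111.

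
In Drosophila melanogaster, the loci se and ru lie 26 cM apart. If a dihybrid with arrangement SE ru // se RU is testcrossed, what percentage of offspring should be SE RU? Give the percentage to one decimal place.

13.0%

A map distance of 26 cM corresponds to a recombination frequency of 0.260.
The F1 is SE ru / se RU, so SE RU is a recombinant gamete class with expected frequency r/2 = 0.260/2 = 0.1300.
That is 0.1300 = 13.0% of the progeny.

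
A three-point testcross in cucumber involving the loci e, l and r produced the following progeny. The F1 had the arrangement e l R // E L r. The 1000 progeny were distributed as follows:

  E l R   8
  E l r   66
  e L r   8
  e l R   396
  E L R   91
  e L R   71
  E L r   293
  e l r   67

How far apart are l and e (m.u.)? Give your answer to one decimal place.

15.3 m.u.

The two rarest classes, E l R and e L r, are the double crossovers. Comparing them with the parentals, only the e allele has switched, so e is the middle locus and the order is l – e – r.
Crossovers in the l–e interval produce the single-crossover classes e L R and E l r (71 + 66 = 137) plus the double crossovers (16).
RF(l–e) = (137 + 16) / 1000 = 153/1000 = 0.1530 → 15.3 m.u.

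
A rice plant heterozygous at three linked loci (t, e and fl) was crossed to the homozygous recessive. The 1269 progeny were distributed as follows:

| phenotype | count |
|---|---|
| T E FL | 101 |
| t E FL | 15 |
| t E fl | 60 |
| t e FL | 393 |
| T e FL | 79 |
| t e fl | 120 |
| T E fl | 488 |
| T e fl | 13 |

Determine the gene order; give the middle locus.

The two most frequent reciprocal classes, T E fl and t e FL, are the parental types, so the F1 was T E fl / t e FL.
The two rarest classes, T e fl and t E FL, are the double crossovers. Comparing them with the parentals, only the e allele has switched, so e is the middle locus and the order is fl – e – t.

e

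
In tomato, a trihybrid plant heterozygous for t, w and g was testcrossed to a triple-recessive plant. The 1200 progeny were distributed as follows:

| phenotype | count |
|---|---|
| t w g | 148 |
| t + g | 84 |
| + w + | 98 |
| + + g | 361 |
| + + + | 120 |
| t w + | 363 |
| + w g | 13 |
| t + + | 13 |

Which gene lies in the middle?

w

The two most frequent reciprocal classes, + + g and t w +, are the parental types, so the F1 was + + g / t w +.
The two rarest classes, + w g and t + +, are the double crossovers. Comparing them with the parentals, only the w allele has switched, so w is the middle locus and the order is g – w – t.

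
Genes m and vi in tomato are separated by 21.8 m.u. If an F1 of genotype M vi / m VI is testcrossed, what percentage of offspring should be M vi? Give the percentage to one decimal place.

A map distance of 21.8 m.u. corresponds to a recombination frequency of 0.218.
The F1 is M vi / m VI, so M vi is a parental gamete class with expected frequency (1 − r)/2 = 0.782/2 = 0.3910.
That is 0.3910 = 39.1% of the progeny.

39.1%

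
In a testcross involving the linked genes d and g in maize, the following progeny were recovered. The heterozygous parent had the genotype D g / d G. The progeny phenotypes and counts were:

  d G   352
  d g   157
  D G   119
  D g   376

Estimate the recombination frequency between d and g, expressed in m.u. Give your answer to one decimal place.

27.5 m.u.

The recombinant classes are D G and d g: 119 + 157 = 276.
Recombination frequency = 276/1004 = 0.2749 ≈ 27.5%, i.e. 27.5 m.u.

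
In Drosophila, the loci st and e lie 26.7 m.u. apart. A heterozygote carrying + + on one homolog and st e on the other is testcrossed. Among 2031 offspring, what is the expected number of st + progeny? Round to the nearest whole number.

A map distance of 26.7 m.u. corresponds to a recombination frequency of 0.267.
The F1 is + + / st e, so st + is a recombinant gamete class with expected frequency r/2 = 0.267/2 = 0.1335.
Expected number = 0.1335 × 2031 = 271.14 ≈ 271.

271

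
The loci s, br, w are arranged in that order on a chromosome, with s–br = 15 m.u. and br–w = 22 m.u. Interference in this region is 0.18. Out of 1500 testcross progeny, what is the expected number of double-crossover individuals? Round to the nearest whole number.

41

Map distances give recombination frequencies of 0.150 and 0.220 for the two intervals.
With interference 0.18 (so coincidence = 0.82), expected double-crossover frequency = 0.150 × 0.220 × 0.82 = 0.02706.
Expected number = 0.02706 × 1500 = 40.59 ≈ 41.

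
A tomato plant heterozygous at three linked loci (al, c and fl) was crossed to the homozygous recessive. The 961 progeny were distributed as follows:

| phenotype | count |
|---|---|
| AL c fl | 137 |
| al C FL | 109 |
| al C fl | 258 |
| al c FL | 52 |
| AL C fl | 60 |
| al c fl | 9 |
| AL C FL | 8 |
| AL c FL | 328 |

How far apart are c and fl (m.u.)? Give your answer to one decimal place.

27.4 m.u.

The two most frequent reciprocal classes, AL c FL and al C fl, are the parental types, so the F1 was AL c FL / al C fl.
The two rarest classes, AL C FL and al c fl, are the double crossovers. Comparing them with the parentals, only the c allele has switched, so c is the middle locus and the order is al – c – fl.
Crossovers in the c–fl interval produce the single-crossover classes AL c fl and al C FL (137 + 109 = 246) plus the double crossovers (17).
RF(c–fl) = (246 + 17) / 961 = 263/961 = 0.2737 → 27.4 m.u.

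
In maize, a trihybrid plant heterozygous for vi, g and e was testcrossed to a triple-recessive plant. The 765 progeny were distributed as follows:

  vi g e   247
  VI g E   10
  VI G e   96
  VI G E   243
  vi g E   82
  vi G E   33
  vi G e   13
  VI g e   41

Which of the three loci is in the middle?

g

The two most frequent reciprocal classes, vi g e and VI G E, are the parental types, so the F1 was vi g e / VI G E.
The two rarest classes, vi G e and VI g E, are the double crossovers. Comparing them with the parentals, only the g allele has switched, so g is the middle locus and the order is vi – g – e.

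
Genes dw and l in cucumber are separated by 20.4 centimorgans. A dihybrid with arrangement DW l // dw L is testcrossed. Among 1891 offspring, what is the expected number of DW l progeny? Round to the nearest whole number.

A map distance of 20.4 centimorgans corresponds to a recombination frequency of 0.204.
The F1 is DW l / dw L, so DW l is a parental gamete class with expected frequency (1 − r)/2 = 0.796/2 = 0.3980.
Expected number = 0.3980 × 1891 = 752.62 ≈ 753.

753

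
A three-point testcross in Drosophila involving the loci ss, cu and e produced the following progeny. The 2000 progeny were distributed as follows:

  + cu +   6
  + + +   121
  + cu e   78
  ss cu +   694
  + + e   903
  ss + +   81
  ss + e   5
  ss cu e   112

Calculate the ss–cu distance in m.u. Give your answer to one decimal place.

8.5 m.u.

The two most frequent reciprocal classes, ss cu + and + + e, are the parental types, so the F1 was ss cu + / + + e.
The two rarest classes, + cu + and ss + e, are the double crossovers. Comparing them with the parentals, only the ss allele has switched, so ss is the middle locus and the order is cu – ss – e.
Crossovers in the cu–ss interval produce the single-crossover classes ss + + and + cu e (81 + 78 = 159) plus the double crossovers (11).
RF(cu–ss) = (159 + 11) / 2000 = 170/2000 = 0.0850 → 8.5 m.u.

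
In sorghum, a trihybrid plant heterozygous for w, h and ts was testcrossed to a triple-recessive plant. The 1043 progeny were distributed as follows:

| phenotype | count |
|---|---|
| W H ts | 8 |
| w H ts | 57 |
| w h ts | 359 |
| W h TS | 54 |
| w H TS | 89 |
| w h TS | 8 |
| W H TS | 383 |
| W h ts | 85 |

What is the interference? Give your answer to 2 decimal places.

0.31

The two most frequent reciprocal classes, w h ts and W H TS, are the parental types, so the F1 was w h ts / W H TS.
The two rarest classes, w h TS and W H ts, are the double crossovers. Comparing them with the parentals, only the ts allele has switched, so ts is the middle locus and the order is w – ts – h.
w–ts: (174 + 16)/1043 = 0.1822; ts–h: (111 + 16)/1043 = 0.1218.
Expected DCO frequency = 0.1822 × 0.1218 ≈ 0.02219; observed = 16/1043 ≈ 0.01534.
Coefficient of coincidence = 0.01534/0.02219 ≈ 0.69; interference = 1 − 0.69 = 0.31.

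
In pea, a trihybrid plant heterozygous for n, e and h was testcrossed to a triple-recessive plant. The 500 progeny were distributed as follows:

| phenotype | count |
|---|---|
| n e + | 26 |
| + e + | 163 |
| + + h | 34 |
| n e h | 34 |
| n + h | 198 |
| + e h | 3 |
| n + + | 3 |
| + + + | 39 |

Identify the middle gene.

h

The two most frequent reciprocal classes, + e + and n + h, are the parental types, so the F1 was + e + / n + h.
The two rarest classes, + e h and n + +, are the double crossovers. Comparing them with the parentals, only the h allele has switched, so h is the middle locus and the order is e – h – n.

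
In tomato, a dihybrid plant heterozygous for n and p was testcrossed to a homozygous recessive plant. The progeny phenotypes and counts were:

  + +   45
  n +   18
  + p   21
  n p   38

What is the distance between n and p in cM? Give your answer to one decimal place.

The two most frequent classes, + + (45) and n p (38), are the parental types, so the F1 was + + / n p.
The recombinant classes are + p and n +: 21 + 18 = 39.
Recombination frequency = 39/122 = 0.3197 ≈ 32.0%, i.e. 32.0 cM.

32.0 cM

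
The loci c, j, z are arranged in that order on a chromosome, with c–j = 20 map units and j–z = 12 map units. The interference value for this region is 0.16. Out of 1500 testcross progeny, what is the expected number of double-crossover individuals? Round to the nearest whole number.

Map distances give recombination frequencies of 0.200 and 0.120 for the two intervals.
With interference 0.16 (so coincidence = 0.84), expected double-crossover frequency = 0.200 × 0.120 × 0.84 = 0.02016.
Expected number = 0.02016 × 1500 = 30.24 ≈ 30.

30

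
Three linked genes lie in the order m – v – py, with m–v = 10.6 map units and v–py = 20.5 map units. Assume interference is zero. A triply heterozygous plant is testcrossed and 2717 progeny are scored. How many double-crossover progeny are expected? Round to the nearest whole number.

Map distances give recombination frequencies of 0.106 and 0.205 for the two intervals.
With no interference, expected double-crossover frequency = 0.106 × 0.205 = 0.02173.
Expected number = 0.02173 × 2717 = 59.04 ≈ 59.

59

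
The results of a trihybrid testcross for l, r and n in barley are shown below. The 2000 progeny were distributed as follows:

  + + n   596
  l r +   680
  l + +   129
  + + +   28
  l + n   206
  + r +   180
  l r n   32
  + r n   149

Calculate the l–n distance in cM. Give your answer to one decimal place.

The two most frequent reciprocal classes, + + n and l r +, are the parental types, so the F1 was + + n / l r +.
The two rarest classes, + + + and l r n, are the double crossovers. Comparing them with the parentals, only the n allele has switched, so n is the middle locus and the order is l – n – r.
Crossovers in the l–n interval produce the single-crossover classes l + n and + r + (206 + 180 = 386) plus the double crossovers (60).
RF(l–n) = (386 + 60) / 2000 = 446/2000 = 0.2230 → 22.3 cM.

22.3 cM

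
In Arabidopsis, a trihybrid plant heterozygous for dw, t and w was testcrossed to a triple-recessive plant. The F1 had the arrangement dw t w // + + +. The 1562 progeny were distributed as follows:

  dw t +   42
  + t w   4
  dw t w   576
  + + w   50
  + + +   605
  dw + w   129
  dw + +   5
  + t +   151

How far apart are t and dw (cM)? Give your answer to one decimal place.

The two rarest classes, + t w and dw + +, are the double crossovers. Comparing them with the parentals, only the dw allele has switched, so dw is the middle locus and the order is w – dw – t.
Crossovers in the dw–t interval produce the single-crossover classes dw + w and + t + (129 + 151 = 280) plus the double crossovers (9).
RF(dw–t) = (280 + 9) / 1562 = 289/1562 = 0.1850 → 18.5 cM.

18.5 cM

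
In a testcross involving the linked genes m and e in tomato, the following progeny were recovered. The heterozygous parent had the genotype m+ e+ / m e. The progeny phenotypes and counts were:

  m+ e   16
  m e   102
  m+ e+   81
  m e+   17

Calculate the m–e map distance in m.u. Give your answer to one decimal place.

15.3 m.u.

The recombinant classes are m+ e and m e+: 16 + 17 = 33.
Recombination frequency = 33/216 = 0.1528 ≈ 15.3%, i.e. 15.3 m.u.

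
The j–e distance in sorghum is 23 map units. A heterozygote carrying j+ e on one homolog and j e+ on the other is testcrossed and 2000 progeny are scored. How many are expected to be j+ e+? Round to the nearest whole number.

230

A map distance of 23 map units corresponds to a recombination frequency of 0.230.
The F1 is j+ e / j e+, so j+ e+ is a recombinant gamete class with expected frequency r/2 = 0.230/2 = 0.1150.
Expected number = 0.1150 × 2000 = 230.00 ≈ 230.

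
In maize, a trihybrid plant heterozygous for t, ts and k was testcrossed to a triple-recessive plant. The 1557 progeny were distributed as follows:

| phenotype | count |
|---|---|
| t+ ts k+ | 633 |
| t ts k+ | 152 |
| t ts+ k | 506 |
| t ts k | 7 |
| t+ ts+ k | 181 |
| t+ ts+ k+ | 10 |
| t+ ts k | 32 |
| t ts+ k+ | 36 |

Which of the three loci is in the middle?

ts

The two most frequent reciprocal classes, t+ ts k+ and t ts+ k, are the parental types, so the F1 was t+ ts k+ / t ts+ k.
The two rarest classes, t+ ts+ k+ and t ts k, are the double crossovers. Comparing them with the parentals, only the ts allele has switched, so ts is the middle locus and the order is t – ts – k.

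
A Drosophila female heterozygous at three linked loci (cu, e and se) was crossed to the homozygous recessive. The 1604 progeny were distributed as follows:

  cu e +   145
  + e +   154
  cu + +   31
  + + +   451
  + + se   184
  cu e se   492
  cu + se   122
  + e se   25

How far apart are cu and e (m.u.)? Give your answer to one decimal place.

20.7 m.u.

The two most frequent reciprocal classes, cu e se and + + +, are the parental types, so the F1 was cu e se / + + +.
The two rarest classes, + e se and cu + +, are the double crossovers. Comparing them with the parentals, only the cu allele has switched, so cu is the middle locus and the order is e – cu – se.
Crossovers in the e–cu interval produce the single-crossover classes cu + se and + e + (122 + 154 = 276) plus the double crossovers (56).
RF(e–cu) = (276 + 56) / 1604 = 332/1604 = 0.2070 → 20.7 m.u.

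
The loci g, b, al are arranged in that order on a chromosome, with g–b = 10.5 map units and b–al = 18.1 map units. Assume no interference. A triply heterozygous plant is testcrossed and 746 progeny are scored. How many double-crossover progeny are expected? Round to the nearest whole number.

Map distances give recombination frequencies of 0.105 and 0.181 for the two intervals.
With no interference, expected double-crossover frequency = 0.105 × 0.181 = 0.01901.
Expected number = 0.01901 × 746 = 14.18 ≈ 14.

14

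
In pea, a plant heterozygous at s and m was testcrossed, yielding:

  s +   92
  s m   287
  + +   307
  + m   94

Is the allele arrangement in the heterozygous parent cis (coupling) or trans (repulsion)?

cis

The two most frequent classes are + + (307) and s m (287); these are the parental (non-recombinant) types.
So the F1 carried + + on one chromosome and s m on the other — the recessive alleles are on the same chromosome (cis / coupling).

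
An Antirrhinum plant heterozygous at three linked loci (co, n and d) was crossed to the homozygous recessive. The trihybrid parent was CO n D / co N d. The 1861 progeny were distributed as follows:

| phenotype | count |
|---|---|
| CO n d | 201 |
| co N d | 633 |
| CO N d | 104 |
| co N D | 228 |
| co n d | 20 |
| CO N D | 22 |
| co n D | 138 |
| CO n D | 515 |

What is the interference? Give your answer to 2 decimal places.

The two rarest classes, CO N D and co n d, are the double crossovers. Comparing them with the parentals, only the n allele has switched, so n is the middle locus and the order is d – n – co.
d–n: (429 + 42)/1861 = 0.2531; n–co: (242 + 42)/1861 = 0.1526.
Expected DCO frequency = 0.2531 × 0.1526 ≈ 0.03862; observed = 42/1861 ≈ 0.02257.
Coefficient of coincidence = 0.02257/0.03862 ≈ 0.58; interference = 1 − 0.58 = 0.42.

0.42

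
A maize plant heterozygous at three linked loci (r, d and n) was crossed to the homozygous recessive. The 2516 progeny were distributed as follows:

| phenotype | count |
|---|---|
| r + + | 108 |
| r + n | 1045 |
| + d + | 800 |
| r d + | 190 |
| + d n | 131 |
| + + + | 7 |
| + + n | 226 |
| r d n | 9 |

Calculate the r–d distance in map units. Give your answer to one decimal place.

17.2 map units

The two most frequent reciprocal classes, + d + and r + n, are the parental types, so the F1 was + d + / r + n.
The two rarest classes, + + + and r d n, are the double crossovers. Comparing them with the parentals, only the d allele has switched, so d is the middle locus and the order is r – d – n.
Crossovers in the r–d interval produce the single-crossover classes r d + and + + n (190 + 226 = 416) plus the double crossovers (16).
RF(r–d) = (416 + 16) / 2516 = 432/2516 = 0.1717 → 17.2 map units.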